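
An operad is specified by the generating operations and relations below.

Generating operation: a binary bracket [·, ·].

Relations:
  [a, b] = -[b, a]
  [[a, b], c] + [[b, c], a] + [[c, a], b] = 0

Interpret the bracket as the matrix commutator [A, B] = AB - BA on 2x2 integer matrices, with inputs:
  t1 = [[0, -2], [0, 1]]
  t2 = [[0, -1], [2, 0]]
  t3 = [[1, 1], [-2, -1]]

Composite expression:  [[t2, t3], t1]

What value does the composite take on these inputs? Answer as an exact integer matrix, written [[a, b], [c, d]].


[[8, 2], [-4, -8]]


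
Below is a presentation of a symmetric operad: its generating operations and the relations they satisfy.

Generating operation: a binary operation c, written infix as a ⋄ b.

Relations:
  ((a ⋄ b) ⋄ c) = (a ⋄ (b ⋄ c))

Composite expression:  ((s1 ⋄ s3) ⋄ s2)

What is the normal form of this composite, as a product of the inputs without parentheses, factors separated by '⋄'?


s1 ⋄ s3 ⋄ s2

All parenthesizations of c agree; list the s-inputs left to right.
(s1 ⋄ s3) spells out as s1 ⋄ s3
((s1 ⋄ s3) ⋄ s2) spells out as s1 ⋄ s3 ⋄ s2


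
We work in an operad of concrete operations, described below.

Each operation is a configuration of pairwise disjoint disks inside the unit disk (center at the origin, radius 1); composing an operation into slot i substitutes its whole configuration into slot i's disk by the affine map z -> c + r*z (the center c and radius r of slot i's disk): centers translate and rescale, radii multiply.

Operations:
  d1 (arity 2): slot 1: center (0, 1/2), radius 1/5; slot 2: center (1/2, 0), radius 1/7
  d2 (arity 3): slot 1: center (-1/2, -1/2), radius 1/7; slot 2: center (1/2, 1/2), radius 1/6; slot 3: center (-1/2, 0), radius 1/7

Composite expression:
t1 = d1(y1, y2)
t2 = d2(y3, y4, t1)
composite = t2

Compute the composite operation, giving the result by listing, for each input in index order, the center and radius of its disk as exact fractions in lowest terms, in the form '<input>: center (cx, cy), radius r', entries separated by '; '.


y1: center (-1/2, 1/14), radius 1/35; y2: center (-3/7, 0), radius 1/49; y3: center (-1/2, -1/2), radius 1/7; y4: center (1/2, 1/2), radius 1/6


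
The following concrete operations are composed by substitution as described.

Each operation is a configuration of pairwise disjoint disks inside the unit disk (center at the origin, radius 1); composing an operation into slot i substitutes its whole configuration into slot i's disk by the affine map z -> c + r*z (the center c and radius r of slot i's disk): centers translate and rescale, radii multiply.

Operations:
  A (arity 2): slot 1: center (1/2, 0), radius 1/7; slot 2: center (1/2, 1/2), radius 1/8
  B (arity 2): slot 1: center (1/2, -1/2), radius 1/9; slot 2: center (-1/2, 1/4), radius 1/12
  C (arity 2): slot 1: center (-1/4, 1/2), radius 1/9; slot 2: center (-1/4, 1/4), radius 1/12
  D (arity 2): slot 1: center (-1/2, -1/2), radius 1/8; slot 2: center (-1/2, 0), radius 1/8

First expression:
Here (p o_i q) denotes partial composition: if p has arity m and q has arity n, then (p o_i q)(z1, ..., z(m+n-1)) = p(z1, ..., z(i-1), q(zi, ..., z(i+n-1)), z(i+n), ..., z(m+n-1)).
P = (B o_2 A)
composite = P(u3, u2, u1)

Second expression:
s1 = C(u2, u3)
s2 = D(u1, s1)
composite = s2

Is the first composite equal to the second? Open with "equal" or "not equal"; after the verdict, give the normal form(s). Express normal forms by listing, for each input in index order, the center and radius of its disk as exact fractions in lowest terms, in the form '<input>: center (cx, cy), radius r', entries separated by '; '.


not equal — first u1: center (-11/24, 7/24), radius 1/96; u2: center (-11/24, 1/4), radius 1/84; u3: center (1/2, -1/2), radius 1/9, second u1: center (-1/2, -1/2), radius 1/8; u2: center (-17/32, 1/16), radius 1/72; u3: center (-17/32, 1/32), radius 1/96

In normal form, the first expression is u1: center (-11/24, 7/24), radius 1/96; u2: center (-11/24, 1/4), radius 1/84; u3: center (1/2, -1/2), radius 1/9
In normal form, the second expression is u1: center (-1/2, -1/2), radius 1/8; u2: center (-17/32, 1/16), radius 1/72; u3: center (-17/32, 1/32), radius 1/96
Different reductions; not equal.


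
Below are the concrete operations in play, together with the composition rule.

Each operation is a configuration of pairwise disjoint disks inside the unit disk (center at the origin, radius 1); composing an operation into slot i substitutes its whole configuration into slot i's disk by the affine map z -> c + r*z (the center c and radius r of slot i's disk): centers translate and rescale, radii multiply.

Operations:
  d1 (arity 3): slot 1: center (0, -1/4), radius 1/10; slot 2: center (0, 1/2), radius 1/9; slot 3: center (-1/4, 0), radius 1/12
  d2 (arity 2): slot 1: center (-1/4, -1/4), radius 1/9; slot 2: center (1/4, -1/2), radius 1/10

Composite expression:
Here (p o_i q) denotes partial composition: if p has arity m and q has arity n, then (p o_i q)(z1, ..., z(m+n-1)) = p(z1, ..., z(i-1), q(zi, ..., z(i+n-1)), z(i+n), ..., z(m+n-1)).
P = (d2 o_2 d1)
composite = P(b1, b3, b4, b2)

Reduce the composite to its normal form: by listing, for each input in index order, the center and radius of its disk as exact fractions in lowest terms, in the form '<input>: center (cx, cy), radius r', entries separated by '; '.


b1: center (-1/4, -1/4), radius 1/9; b2: center (9/40, -1/2), radius 1/120; b3: center (1/4, -21/40), radius 1/100; b4: center (1/4, -9/20), radius 1/90

Below d2, radii multiply path by path; the b-disk centers shift.
for b1, the 1-step affine chain lands on center (-1/4, -1/4), radius 1/9
for b3, the 2-step affine chain lands on center (1/4, -21/40), radius 1/100
for b4, the 2-step affine chain lands on center (1/4, -9/20), radius 1/90
for b2, the 2-step affine chain lands on center (9/40, -1/2), radius 1/120


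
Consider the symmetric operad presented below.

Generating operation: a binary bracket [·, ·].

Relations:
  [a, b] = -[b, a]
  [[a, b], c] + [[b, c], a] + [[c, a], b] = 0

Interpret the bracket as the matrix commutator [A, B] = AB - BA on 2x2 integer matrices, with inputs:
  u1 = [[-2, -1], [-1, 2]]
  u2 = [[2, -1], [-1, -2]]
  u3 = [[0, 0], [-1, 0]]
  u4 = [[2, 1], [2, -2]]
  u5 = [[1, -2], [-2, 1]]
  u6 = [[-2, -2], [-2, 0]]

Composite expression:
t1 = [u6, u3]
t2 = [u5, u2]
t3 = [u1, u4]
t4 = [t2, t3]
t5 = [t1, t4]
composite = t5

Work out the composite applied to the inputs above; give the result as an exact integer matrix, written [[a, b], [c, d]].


[[32, 64], [-192, -32]]

[u6, u3] = [[2, 0], [-2, -2]]
[u5, u2] = [[0, 8], [-8, 0]]
[u1, u4] = [[-1, 0], [4, 1]]
[[u5, u2], [u1, u4]] = [[32, 16], [16, -32]]
[[u6, u3], [[u5, u2], [u1, u4]]] = [[32, 64], [-192, -32]]


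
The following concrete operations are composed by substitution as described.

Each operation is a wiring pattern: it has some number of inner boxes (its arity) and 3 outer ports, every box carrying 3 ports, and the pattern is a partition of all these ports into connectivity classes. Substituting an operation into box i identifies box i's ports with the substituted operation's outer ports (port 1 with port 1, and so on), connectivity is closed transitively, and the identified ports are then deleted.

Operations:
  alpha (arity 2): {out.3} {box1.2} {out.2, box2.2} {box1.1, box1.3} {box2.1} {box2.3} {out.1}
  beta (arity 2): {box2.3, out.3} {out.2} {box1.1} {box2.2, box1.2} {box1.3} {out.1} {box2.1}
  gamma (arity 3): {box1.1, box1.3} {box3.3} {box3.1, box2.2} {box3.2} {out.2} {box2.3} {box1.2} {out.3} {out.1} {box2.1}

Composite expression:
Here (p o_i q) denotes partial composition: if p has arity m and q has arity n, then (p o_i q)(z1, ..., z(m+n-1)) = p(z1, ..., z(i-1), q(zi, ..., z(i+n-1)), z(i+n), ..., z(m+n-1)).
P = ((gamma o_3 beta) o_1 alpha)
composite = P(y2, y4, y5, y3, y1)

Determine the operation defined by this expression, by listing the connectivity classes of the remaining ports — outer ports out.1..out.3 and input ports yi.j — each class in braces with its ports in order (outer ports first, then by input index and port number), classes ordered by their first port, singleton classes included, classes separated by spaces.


After gluing at gamma, chains via deleted ports link the y-ports.
alpha over (y2, y4) gives {out.1} {out.2, y4.2} {out.3} {y2.1, y2.3} {y2.2} {y4.1} {y4.3}, out.j being that stage's outer ports
beta over (y3, y1) gives {out.1} {out.2} {out.3, y1.3} {y1.1} {y1.2, y3.2} {y3.1} {y3.3}, out.j being that stage's outer ports
gamma over (y2, y4, y5, y3, y1) gives {out.1} {out.2} {out.3} {y1.1} {y1.2, y3.2} {y1.3} {y2.1, y2.3} {y2.2} {y3.1} {y3.3} {y4.1} {y4.2} {y4.3} {y5.1} {y5.2} {y5.3}, out.j being that stage's outer ports

{out.1} {out.2} {out.3} {y1.1} {y1.2, y3.2} {y1.3} {y2.1, y2.3} {y2.2} {y3.1} {y3.3} {y4.1} {y4.2} {y4.3} {y5.1} {y5.2} {y5.3}


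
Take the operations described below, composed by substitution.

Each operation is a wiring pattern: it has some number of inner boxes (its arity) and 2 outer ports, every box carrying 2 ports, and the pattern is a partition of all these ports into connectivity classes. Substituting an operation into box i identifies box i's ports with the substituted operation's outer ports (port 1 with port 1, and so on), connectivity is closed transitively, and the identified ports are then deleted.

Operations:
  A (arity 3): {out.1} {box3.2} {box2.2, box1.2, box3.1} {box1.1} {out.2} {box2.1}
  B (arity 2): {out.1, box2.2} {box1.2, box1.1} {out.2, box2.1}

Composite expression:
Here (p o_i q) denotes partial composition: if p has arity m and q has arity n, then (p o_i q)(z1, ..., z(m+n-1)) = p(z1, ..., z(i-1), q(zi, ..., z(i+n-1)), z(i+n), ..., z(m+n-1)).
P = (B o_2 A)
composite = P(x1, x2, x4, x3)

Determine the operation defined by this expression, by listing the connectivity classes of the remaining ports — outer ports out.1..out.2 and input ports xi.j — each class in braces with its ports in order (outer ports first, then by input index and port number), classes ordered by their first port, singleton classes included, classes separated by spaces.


{out.1} {out.2} {x1.1, x1.2} {x2.1} {x2.2, x3.1, x4.2} {x3.2} {x4.1}

Substituting into B glues patterns; closure does the rest.
through A, on inputs (x2, x4, x3): {out.1} {out.2} {x2.1} {x2.2, x3.1, x4.2} {x3.2} {x4.1} (out.j = stage outer ports)
through B, on inputs (x1, x2, x4, x3): {out.1} {out.2} {x1.1, x1.2} {x2.1} {x2.2, x3.1, x4.2} {x3.2} {x4.1} (out.j = stage outer ports)


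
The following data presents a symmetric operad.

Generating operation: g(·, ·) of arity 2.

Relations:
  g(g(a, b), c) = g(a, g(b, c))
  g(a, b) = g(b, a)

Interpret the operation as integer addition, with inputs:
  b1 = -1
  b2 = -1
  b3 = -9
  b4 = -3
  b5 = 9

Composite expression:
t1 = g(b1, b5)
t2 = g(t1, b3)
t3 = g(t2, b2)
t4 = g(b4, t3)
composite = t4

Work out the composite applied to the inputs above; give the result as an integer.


-5

g(b1, b5) = 8
g(g(b1, b5), b3) = -1
g(g(g(b1, b5), b3), b2) = -2
g(b4, g(g(g(b1, b5), b3), b2)) = -5


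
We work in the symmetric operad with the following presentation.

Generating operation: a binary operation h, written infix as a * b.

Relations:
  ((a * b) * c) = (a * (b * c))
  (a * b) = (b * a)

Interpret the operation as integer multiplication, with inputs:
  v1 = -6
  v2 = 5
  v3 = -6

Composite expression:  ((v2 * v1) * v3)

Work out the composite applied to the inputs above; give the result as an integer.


180


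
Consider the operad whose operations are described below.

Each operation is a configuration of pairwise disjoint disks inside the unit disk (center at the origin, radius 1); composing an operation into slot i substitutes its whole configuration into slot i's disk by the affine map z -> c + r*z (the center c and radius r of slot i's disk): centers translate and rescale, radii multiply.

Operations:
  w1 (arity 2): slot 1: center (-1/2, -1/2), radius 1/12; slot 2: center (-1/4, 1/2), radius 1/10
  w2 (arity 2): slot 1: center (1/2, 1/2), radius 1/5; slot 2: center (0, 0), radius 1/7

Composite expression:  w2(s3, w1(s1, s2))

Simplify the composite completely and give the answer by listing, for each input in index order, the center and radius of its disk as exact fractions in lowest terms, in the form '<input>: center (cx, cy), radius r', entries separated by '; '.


Follow each s-input down from w2: c' goes to c + r*c', radius to r*r'.
input s3: composing its 1 substitution step yields center (1/2, 1/2), radius 1/5
input s1: composing its 2 substitution steps yields center (-1/14, -1/14), radius 1/84
input s2: composing its 2 substitution steps yields center (-1/28, 1/14), radius 1/70

s1: center (-1/14, -1/14), radius 1/84; s2: center (-1/28, 1/14), radius 1/70; s3: center (1/2, 1/2), radius 1/5


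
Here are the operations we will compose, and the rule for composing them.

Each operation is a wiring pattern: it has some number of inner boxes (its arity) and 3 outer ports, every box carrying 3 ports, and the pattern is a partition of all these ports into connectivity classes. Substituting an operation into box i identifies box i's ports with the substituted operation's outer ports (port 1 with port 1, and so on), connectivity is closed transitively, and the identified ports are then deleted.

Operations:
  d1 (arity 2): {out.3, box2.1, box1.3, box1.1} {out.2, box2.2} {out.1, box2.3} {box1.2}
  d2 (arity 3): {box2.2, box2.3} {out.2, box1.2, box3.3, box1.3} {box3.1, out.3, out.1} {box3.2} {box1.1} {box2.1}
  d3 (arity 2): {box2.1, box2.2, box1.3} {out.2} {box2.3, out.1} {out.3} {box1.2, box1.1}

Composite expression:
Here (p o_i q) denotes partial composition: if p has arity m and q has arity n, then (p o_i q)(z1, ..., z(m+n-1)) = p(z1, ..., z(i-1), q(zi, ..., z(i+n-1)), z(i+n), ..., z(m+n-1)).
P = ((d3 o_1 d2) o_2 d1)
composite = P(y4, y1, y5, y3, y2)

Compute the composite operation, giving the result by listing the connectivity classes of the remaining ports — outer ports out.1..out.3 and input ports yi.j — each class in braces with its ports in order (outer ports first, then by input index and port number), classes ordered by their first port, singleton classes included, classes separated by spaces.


{out.1, y2.3} {out.2} {out.3} {y1.1, y1.3, y5.1, y5.2} {y1.2} {y2.1, y2.2, y3.1, y3.3, y4.2, y4.3} {y3.2} {y4.1} {y5.3}

Substituting into d3 glues patterns; closure does the rest.
stage d1: inputs (y1, y5), connectivity {out.1, y5.3} {out.2, y5.2} {out.3, y1.1, y1.3, y5.1} {y1.2}, out.j its boundary
stage d2: inputs (y4, y1, y5, y3), connectivity {out.1, out.3, y3.1} {out.2, y3.3, y4.2, y4.3} {y1.1, y1.3, y5.1, y5.2} {y1.2} {y3.2} {y4.1} {y5.3}, out.j its boundary
stage d3: inputs (y4, y1, y5, y3, y2), connectivity {out.1, y2.3} {out.2} {out.3} {y1.1, y1.3, y5.1, y5.2} {y1.2} {y2.1, y2.2, y3.1, y3.3, y4.2, y4.3} {y3.2} {y4.1} {y5.3}, out.j its boundary


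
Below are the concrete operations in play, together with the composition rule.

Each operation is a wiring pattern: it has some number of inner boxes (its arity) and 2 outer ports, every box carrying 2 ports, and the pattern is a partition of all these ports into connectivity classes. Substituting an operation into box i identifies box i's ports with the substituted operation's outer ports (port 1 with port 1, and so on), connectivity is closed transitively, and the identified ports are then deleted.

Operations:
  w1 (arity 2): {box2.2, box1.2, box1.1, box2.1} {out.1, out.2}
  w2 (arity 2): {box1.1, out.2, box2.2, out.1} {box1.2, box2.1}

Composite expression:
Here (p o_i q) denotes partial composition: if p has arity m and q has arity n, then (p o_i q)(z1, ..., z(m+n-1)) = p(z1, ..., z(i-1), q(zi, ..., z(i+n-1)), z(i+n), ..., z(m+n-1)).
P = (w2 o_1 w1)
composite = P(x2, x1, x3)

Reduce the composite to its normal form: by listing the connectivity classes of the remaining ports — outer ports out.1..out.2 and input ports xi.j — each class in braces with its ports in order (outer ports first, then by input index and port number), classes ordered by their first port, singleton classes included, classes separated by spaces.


{out.1, out.2, x3.1, x3.2} {x1.1, x1.2, x2.1, x2.2}

Treat the ports identified at w2 as solder joints: merge, then drop.
w1 over (x2, x1) gives {out.1, out.2} {x1.1, x1.2, x2.1, x2.2}, out.j being that stage's outer ports
w2 over (x2, x1, x3) gives {out.1, out.2, x3.1, x3.2} {x1.1, x1.2, x2.1, x2.2}, out.j being that stage's outer ports


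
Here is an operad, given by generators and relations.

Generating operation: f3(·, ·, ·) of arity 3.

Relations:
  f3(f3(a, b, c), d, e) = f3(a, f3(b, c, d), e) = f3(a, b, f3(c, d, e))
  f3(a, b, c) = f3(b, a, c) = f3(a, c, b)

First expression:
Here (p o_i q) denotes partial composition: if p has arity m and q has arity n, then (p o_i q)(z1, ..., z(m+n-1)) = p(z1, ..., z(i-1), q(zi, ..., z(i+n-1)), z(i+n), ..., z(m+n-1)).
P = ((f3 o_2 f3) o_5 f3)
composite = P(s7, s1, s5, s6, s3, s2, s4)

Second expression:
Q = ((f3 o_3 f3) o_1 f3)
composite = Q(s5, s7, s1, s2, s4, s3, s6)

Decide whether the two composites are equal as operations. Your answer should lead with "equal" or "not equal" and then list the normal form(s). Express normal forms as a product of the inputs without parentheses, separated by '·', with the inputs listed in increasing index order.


equal — both sides give s1 · s2 · s3 · s4 · s5 · s6 · s7

The first expression, normalized: s1 · s2 · s3 · s4 · s5 · s6 · s7
The second expression, normalized: s1 · s2 · s3 · s4 · s5 · s6 · s7
Identical normal forms: equal.


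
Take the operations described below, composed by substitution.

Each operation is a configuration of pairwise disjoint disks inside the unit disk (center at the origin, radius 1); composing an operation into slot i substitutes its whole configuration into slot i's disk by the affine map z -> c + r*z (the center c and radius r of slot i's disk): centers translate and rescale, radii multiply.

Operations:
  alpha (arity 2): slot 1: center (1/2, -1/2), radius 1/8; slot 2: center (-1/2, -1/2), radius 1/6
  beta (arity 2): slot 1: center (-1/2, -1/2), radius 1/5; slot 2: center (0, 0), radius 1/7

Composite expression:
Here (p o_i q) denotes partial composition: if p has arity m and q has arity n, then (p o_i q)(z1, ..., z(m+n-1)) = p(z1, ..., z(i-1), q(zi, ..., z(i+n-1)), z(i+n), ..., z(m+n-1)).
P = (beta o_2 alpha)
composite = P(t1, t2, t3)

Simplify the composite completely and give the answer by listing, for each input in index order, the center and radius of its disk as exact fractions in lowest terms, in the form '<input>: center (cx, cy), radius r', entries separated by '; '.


Only the slot chain above each t matters under beta; compose those maps.
t1 passes through 1 substitution, ending at center (-1/2, -1/2), radius 1/5
t2 passes through 2 substitutions, ending at center (1/14, -1/14), radius 1/56
t3 passes through 2 substitutions, ending at center (-1/14, -1/14), radius 1/42

t1: center (-1/2, -1/2), radius 1/5; t2: center (1/14, -1/14), radius 1/56; t3: center (-1/14, -1/14), radius 1/42


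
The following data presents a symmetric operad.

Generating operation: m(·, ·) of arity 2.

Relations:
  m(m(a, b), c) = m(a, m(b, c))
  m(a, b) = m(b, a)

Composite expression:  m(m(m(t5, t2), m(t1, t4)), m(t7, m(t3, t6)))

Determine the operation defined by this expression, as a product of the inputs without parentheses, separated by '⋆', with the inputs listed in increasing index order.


Both nesting and order wash out for m; what remains is which t's occur.
m(t5, t2) linearizes to t5 ⋆ t2
m(t1, t4) linearizes to t1 ⋆ t4
m(m(t5, t2), m(t1, t4)) linearizes to t5 ⋆ t2 ⋆ t1 ⋆ t4
m(t3, t6) linearizes to t3 ⋆ t6
m(t7, m(t3, t6)) linearizes to t7 ⋆ t3 ⋆ t6
m(m(m(t5, t2), m(t1, t4)), m(t7, m(t3, t6))) linearizes to t5 ⋆ t2 ⋆ t1 ⋆ t4 ⋆ t7 ⋆ t3 ⋆ t6
sorting the factors by input index: t1 ⋆ t2 ⋆ t3 ⋆ t4 ⋆ t5 ⋆ t6 ⋆ t7

t1 ⋆ t2 ⋆ t3 ⋆ t4 ⋆ t5 ⋆ t6 ⋆ t7


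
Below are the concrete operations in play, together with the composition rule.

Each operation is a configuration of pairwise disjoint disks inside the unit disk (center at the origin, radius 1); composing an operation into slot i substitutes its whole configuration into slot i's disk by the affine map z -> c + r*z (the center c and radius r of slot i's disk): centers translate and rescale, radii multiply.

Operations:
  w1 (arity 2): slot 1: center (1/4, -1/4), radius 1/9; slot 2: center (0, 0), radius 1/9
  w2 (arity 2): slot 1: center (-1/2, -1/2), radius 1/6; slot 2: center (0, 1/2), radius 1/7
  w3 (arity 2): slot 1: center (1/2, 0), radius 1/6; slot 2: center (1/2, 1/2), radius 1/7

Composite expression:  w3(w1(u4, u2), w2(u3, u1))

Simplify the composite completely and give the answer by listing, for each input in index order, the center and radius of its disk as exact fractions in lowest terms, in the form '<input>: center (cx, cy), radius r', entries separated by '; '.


u1: center (1/2, 4/7), radius 1/49; u2: center (1/2, 0), radius 1/54; u3: center (3/7, 3/7), radius 1/42; u4: center (13/24, -1/24), radius 1/54


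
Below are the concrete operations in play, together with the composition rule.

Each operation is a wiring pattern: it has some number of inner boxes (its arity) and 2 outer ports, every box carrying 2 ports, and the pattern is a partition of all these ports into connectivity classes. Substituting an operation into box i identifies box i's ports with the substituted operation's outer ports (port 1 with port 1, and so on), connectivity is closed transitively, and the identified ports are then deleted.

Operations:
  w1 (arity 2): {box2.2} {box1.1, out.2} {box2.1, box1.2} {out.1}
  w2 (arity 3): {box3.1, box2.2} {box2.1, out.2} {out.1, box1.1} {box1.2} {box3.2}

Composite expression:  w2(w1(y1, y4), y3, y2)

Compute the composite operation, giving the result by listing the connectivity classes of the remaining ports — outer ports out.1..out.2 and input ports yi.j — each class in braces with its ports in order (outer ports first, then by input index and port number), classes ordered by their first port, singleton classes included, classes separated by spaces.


{out.1} {out.2, y3.1} {y1.1} {y1.2, y4.1} {y2.1, y3.2} {y2.2} {y4.2}

Connectivity passes through glued w2-boundaries; trace each wire chain.
w1 over (y1, y4) gives {out.1} {out.2, y1.1} {y1.2, y4.1} {y4.2}, out.j being that stage's outer ports
w2 over (y1, y4, y3, y2) gives {out.1} {out.2, y3.1} {y1.1} {y1.2, y4.1} {y2.1, y3.2} {y2.2} {y4.2}, out.j being that stage's outer ports


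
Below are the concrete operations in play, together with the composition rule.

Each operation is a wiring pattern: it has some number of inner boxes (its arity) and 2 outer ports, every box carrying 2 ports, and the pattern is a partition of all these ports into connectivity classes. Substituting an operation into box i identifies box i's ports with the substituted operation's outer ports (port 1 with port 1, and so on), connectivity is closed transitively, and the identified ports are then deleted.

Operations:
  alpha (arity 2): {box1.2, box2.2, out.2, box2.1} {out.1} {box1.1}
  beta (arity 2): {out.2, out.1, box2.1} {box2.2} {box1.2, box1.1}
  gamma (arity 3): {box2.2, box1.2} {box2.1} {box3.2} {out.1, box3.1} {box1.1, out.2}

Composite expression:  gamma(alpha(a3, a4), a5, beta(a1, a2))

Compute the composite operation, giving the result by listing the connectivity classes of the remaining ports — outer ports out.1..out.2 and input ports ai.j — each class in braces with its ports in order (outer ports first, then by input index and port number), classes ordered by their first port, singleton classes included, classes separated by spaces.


{out.1, a2.1} {out.2} {a1.1, a1.2} {a2.2} {a3.1} {a3.2, a4.1, a4.2, a5.2} {a5.1}

Connectivity passes through glued gamma-boundaries; trace each wire chain.
after alpha, the pattern on (a3, a4) reads {out.1} {out.2, a3.2, a4.1, a4.2} {a3.1} (out.j = its outer ports)
after beta, the pattern on (a1, a2) reads {out.1, out.2, a2.1} {a1.1, a1.2} {a2.2} (out.j = its outer ports)
after gamma, the pattern on (a3, a4, a5, a1, a2) reads {out.1, a2.1} {out.2} {a1.1, a1.2} {a2.2} {a3.1} {a3.2, a4.1, a4.2, a5.2} {a5.1} (out.j = its outer ports)


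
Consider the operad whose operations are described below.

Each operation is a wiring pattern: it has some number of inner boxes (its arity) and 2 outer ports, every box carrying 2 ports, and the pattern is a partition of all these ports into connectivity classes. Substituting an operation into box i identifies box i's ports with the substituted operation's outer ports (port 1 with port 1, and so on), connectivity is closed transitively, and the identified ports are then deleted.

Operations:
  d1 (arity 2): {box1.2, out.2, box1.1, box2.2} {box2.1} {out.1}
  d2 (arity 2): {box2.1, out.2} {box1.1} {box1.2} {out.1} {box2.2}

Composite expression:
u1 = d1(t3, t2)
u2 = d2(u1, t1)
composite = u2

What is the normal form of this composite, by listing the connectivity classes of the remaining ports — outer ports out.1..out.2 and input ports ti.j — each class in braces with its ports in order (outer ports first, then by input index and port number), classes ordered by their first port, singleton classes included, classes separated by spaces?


{out.1} {out.2, t1.1} {t1.2} {t2.1} {t2.2, t3.1, t3.2}

After gluing at d2, chains via deleted ports link the t-ports.
stage d1: inputs (t3, t2), connectivity {out.1} {out.2, t2.2, t3.1, t3.2} {t2.1}, out.j its boundary
stage d2: inputs (t3, t2, t1), connectivity {out.1} {out.2, t1.1} {t1.2} {t2.1} {t2.2, t3.1, t3.2}, out.j its boundary


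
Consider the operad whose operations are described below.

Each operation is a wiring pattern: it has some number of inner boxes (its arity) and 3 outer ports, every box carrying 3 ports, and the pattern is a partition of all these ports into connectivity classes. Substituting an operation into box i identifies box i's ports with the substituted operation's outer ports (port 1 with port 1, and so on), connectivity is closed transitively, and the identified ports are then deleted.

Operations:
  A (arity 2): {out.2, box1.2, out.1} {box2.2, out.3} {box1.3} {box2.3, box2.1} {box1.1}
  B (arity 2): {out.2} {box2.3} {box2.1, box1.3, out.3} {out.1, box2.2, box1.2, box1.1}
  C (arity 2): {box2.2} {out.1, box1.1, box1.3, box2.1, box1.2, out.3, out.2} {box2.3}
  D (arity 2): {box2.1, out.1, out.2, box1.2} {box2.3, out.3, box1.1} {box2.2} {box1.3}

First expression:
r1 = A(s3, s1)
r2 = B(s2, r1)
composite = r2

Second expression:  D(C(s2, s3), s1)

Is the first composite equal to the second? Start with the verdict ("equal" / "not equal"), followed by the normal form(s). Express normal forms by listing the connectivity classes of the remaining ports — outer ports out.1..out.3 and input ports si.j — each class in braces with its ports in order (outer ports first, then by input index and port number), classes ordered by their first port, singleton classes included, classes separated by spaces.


not equal; the first gives {out.1, out.3, s2.1, s2.2, s2.3, s3.2} {out.2} {s1.1, s1.3} {s1.2} {s3.1} {s3.3} and the second {out.1, out.2, out.3, s1.1, s1.3, s2.1, s2.2, s2.3, s3.1} {s1.2} {s3.2} {s3.3}

The first expression, normalized: {out.1, out.3, s2.1, s2.2, s2.3, s3.2} {out.2} {s1.1, s1.3} {s1.2} {s3.1} {s3.3}
The second expression, normalized: {out.1, out.2, out.3, s1.1, s1.3, s2.1, s2.2, s2.3, s3.1} {s1.2} {s3.2} {s3.3}
They disagree, so not equal.


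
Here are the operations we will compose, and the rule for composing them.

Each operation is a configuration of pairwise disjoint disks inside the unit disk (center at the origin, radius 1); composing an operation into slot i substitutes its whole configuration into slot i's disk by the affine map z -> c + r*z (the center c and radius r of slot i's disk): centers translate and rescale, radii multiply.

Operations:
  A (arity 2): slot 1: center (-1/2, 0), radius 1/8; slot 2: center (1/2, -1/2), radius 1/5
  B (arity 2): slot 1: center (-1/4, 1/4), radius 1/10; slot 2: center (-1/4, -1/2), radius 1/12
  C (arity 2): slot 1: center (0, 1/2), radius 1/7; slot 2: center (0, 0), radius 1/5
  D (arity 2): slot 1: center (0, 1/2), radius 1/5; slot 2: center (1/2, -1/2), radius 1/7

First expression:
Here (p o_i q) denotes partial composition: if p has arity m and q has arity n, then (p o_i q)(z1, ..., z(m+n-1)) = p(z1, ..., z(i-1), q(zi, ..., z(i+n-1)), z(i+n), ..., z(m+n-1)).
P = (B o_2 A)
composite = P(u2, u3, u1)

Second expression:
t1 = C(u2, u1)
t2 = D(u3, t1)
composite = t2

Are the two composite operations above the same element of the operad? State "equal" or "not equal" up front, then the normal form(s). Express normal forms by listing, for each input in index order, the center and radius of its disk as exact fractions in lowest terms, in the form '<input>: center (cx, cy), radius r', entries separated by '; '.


not equal: they reduce to u1: center (-5/24, -13/24), radius 1/60; u2: center (-1/4, 1/4), radius 1/10; u3: center (-7/24, -1/2), radius 1/96 and u1: center (1/2, -1/2), radius 1/35; u2: center (1/2, -3/7), radius 1/49; u3: center (0, 1/2), radius 1/5

The first composite normalizes to u1: center (-5/24, -13/24), radius 1/60; u2: center (-1/4, 1/4), radius 1/10; u3: center (-7/24, -1/2), radius 1/96
The second composite normalizes to u1: center (1/2, -1/2), radius 1/35; u2: center (1/2, -3/7), radius 1/49; u3: center (0, 1/2), radius 1/5
The forms do not match — not equal.


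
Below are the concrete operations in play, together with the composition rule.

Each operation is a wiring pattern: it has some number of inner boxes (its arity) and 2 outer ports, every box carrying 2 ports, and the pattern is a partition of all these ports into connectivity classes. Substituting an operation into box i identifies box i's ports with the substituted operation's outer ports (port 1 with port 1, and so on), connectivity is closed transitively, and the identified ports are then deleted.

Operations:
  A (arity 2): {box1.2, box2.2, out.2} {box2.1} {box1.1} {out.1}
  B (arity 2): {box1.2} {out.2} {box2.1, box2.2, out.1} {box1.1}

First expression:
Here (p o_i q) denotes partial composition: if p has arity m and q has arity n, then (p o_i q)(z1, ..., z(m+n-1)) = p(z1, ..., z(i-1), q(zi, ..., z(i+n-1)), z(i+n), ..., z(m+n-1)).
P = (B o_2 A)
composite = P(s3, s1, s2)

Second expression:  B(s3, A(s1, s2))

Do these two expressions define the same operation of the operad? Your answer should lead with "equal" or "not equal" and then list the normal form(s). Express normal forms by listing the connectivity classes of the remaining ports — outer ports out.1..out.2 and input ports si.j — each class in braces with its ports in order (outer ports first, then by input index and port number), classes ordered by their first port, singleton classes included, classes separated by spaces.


equal — both sides give {out.1, s1.2, s2.2} {out.2} {s1.1} {s2.1} {s3.1} {s3.2}


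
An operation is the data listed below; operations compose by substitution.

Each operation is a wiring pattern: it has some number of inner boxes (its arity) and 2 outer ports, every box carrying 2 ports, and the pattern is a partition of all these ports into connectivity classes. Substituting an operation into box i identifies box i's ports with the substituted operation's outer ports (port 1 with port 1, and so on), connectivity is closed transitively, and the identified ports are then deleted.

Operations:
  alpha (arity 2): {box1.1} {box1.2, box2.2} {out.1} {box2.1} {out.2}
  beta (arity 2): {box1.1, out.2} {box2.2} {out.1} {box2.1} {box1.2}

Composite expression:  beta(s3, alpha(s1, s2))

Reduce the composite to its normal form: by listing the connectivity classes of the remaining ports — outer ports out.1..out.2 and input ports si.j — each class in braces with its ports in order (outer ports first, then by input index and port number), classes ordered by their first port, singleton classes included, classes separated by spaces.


{out.1} {out.2, s3.1} {s1.1} {s1.2, s2.2} {s2.1} {s3.2}


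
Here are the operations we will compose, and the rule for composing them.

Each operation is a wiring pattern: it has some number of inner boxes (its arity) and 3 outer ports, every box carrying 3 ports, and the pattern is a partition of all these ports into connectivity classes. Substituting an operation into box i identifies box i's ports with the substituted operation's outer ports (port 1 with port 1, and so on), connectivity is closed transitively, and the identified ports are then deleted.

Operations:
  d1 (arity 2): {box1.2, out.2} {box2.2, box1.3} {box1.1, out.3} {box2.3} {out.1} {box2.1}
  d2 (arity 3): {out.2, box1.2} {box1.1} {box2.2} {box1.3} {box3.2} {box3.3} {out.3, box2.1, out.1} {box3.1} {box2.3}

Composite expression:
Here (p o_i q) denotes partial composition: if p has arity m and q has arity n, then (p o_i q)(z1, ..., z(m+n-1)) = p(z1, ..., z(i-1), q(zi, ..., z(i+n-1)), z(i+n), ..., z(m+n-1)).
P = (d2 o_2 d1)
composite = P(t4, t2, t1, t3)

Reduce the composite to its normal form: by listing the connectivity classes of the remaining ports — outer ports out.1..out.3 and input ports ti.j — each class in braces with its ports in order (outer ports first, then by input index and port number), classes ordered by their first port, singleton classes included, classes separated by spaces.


{out.1, out.3} {out.2, t4.2} {t1.1} {t1.2, t2.3} {t1.3} {t2.1} {t2.2} {t3.1} {t3.2} {t3.3} {t4.1} {t4.3}

Connectivity passes through glued d2-boundaries; trace each wire chain.
stage d1: inputs (t2, t1), connectivity {out.1} {out.2, t2.2} {out.3, t2.1} {t1.1} {t1.2, t2.3} {t1.3}, out.j its boundary
stage d2: inputs (t4, t2, t1, t3), connectivity {out.1, out.3} {out.2, t4.2} {t1.1} {t1.2, t2.3} {t1.3} {t2.1} {t2.2} {t3.1} {t3.2} {t3.3} {t4.1} {t4.3}, out.j its boundary


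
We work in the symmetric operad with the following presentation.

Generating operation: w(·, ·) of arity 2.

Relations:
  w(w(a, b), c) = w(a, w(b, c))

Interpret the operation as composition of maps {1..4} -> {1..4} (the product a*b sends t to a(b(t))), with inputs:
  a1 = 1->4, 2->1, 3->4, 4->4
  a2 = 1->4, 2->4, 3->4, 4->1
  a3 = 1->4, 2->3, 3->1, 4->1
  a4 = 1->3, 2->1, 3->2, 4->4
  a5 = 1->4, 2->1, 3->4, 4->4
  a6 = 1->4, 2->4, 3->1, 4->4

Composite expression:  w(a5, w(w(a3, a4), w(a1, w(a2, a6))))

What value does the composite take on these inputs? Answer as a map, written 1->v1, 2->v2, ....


1->4, 2->4, 3->4, 4->4

w(a3, a4) = 1->1, 2->4, 3->3, 4->1
w(a2, a6) = 1->1, 2->1, 3->4, 4->1
w(a1, w(a2, a6)) = 1->4, 2->4, 3->4, 4->4
w(w(a3, a4), w(a1, w(a2, a6))) = 1->1, 2->1, 3->1, 4->1
w(a5, w(w(a3, a4), w(a1, w(a2, a6)))) = 1->4, 2->4, 3->4, 4->4


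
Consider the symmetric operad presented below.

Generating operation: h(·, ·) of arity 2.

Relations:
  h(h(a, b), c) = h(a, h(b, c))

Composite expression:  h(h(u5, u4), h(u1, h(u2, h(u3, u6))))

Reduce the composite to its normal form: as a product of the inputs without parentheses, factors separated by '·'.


u5 · u4 · u1 · u2 · u3 · u6

Key point: h is associative — brackets drop, the u-order remains.
h(u5, u4) reduces to u5 · u4
h(u3, u6) reduces to u3 · u6
h(u2, h(u3, u6)) reduces to u2 · u3 · u6
h(u1, h(u2, h(u3, u6))) reduces to u1 · u2 · u3 · u6
h(h(u5, u4), h(u1, h(u2, h(u3, u6)))) reduces to u5 · u4 · u1 · u2 · u3 · u6


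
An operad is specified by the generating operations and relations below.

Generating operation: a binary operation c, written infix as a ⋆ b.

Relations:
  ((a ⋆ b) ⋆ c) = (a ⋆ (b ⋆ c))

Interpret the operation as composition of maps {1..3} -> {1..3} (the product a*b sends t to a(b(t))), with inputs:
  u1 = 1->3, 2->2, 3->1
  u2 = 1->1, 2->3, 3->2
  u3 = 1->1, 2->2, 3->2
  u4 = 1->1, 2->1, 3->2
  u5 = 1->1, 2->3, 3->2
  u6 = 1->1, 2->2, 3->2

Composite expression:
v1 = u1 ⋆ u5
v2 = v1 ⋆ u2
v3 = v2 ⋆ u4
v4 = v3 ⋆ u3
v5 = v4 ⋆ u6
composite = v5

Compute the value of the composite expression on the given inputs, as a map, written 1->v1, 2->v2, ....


1->3, 2->3, 3->3

(u1 ⋆ u5) = 1->3, 2->1, 3->2
((u1 ⋆ u5) ⋆ u2) = 1->3, 2->2, 3->1
(((u1 ⋆ u5) ⋆ u2) ⋆ u4) = 1->3, 2->3, 3->2
((((u1 ⋆ u5) ⋆ u2) ⋆ u4) ⋆ u3) = 1->3, 2->3, 3->3
(((((u1 ⋆ u5) ⋆ u2) ⋆ u4) ⋆ u3) ⋆ u6) = 1->3, 2->3, 3->3


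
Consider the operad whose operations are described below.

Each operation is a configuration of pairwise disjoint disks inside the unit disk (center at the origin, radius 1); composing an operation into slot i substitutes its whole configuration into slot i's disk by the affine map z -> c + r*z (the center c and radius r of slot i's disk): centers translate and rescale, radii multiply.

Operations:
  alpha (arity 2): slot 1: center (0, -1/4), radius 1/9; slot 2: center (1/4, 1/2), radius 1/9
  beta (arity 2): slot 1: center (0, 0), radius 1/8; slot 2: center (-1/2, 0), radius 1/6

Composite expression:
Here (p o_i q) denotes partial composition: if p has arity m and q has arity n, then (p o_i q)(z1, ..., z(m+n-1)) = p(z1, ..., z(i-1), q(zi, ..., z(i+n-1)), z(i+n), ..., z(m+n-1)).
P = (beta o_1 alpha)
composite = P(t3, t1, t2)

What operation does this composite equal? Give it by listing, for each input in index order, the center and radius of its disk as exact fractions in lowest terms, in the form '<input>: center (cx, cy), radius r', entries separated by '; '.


t1: center (1/32, 1/16), radius 1/72; t2: center (-1/2, 0), radius 1/6; t3: center (0, -1/32), radius 1/72

Each t-disk chains the slot maps above it in beta; radii multiply.
t3: after 2 affine steps, its disk has center (0, -1/32), radius 1/72
t1: after 2 affine steps, its disk has center (1/32, 1/16), radius 1/72
t2: after 1 affine step, its disk has center (-1/2, 0), radius 1/6


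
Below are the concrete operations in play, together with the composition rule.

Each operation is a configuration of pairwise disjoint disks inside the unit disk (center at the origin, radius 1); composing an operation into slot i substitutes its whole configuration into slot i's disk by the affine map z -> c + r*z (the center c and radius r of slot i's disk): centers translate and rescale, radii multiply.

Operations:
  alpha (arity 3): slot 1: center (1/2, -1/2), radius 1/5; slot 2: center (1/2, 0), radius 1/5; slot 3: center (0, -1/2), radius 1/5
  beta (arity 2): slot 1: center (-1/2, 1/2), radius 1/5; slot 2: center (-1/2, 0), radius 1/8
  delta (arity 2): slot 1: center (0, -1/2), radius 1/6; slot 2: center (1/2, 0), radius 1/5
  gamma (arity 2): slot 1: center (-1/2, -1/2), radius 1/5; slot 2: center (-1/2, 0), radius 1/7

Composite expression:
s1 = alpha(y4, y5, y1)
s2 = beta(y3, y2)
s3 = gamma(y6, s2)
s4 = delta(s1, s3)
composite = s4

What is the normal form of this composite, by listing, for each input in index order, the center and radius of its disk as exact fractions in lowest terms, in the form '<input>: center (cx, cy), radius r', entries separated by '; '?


Nesting under delta composes maps z -> c + r*z down each y-path.
input y4: composing its 2 substitution steps yields center (1/12, -7/12), radius 1/30
input y5: composing its 2 substitution steps yields center (1/12, -1/2), radius 1/30
input y1: composing its 2 substitution steps yields center (0, -7/12), radius 1/30
input y6: composing its 2 substitution steps yields center (2/5, -1/10), radius 1/25
input y3: composing its 3 substitution steps yields center (27/70, 1/70), radius 1/175
input y2: composing its 3 substitution steps yields center (27/70, 0), radius 1/280

y1: center (0, -7/12), radius 1/30; y2: center (27/70, 0), radius 1/280; y3: center (27/70, 1/70), radius 1/175; y4: center (1/12, -7/12), radius 1/30; y5: center (1/12, -1/2), radius 1/30; y6: center (2/5, -1/10), radius 1/25


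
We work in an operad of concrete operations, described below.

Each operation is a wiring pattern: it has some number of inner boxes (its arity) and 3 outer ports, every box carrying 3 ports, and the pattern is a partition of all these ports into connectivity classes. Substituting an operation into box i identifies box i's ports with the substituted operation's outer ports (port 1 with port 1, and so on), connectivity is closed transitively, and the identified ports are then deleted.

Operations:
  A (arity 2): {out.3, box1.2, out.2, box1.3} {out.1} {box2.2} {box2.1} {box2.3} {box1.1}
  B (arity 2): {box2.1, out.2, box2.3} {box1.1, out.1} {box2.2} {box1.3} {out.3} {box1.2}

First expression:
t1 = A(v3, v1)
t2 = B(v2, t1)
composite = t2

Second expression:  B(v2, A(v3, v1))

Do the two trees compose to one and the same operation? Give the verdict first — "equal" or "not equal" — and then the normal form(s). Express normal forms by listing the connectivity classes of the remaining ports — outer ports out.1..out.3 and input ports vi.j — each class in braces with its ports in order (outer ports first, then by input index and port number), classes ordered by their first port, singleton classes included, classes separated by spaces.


In normal form, the first expression is {out.1, v2.1} {out.2, v3.2, v3.3} {out.3} {v1.1} {v1.2} {v1.3} {v2.2} {v2.3} {v3.1}
In normal form, the second expression is {out.1, v2.1} {out.2, v3.2, v3.3} {out.3} {v1.1} {v1.2} {v1.3} {v2.2} {v2.3} {v3.1}
Same normal form: equal.

equal — both sides give {out.1, v2.1} {out.2, v3.2, v3.3} {out.3} {v1.1} {v1.2} {v1.3} {v2.2} {v2.3} {v3.1}
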